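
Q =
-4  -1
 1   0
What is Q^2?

[[15, 4], [-4, -1]]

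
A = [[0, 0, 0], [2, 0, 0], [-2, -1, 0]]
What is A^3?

[[0, 0, 0], [0, 0, 0], [0, 0, 0]]

A is strictly triangular, hence nilpotent: A^3 = 0, so A^3 = 0.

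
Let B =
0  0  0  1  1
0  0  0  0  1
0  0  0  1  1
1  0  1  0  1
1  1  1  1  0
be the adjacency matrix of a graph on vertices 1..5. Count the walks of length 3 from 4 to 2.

The number of length-3 walks from vertex 4 to vertex 2 is entry (4,2) of B^3, where B is the adjacency matrix.
B^2 = [[2, 1, 2, 1, 1], [1, 1, 1, 1, 0], [2, 1, 2, 1, 1], [1, 1, 1, 3, 2], [1, 0, 1, 2, 4]]
B^3 = [[2, 1, 2, 5, 6], [1, 0, 1, 2, 4], [2, 1, 2, 5, 6], [5, 2, 5, 4, 6], [6, 4, 6, 6, 4]]

2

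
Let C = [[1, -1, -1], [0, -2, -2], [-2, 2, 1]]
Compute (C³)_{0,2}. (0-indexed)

-1

C² = [[3, -1, 0], [4, 0, 2], [-4, 0, -1]]
C³ = [[3, -1, -1], [0, 0, -2], [-2, 2, 3]]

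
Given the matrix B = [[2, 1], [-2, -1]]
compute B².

B² = B (a projection; rank 1, trace 1), so B² = B.

[[2, 1], [-2, -1]]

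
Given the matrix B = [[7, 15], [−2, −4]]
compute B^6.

tr B = 3 and det B = 2, so the characteristic polynomial is λ² − (3)λ + (2) with roots 2 and 1.
Eigenvectors give P = [[−3, 5], [1, −2]] with P⁻¹ = [[−2, −5], [−1, −3]], and B = P·diag(2, 1)·P⁻¹.
Then B^6 = P·diag(64, 1)·P⁻¹ = [[−192, 5], [64, −2]] · [[−2, −5], [−1, −3]] = [[379, 945], [−126, −314]].

[[379, 945], [−126, −314]]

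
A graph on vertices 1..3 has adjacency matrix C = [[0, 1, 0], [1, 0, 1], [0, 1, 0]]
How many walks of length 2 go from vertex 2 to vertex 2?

2

The number of length-2 walks from vertex 2 to vertex 2 is entry (2,2) of C², where C is the adjacency matrix.
C² = [[1, 0, 1], [0, 2, 0], [1, 0, 1]]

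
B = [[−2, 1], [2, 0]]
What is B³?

B² = [[6, −2], [−4, 2]]
B³ = [[−16, 6], [12, −4]]

[[−16, 6], [12, −4]]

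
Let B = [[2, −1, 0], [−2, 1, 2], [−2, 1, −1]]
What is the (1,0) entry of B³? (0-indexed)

B² = [[6, −3, −2], [−10, 5, 0], [−4, 2, 3]]
B³ = [[22, −11, −4], [−30, 15, 10], [−18, 9, 1]]

−30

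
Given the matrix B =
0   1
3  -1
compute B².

[[3, -1], [-3, 4]]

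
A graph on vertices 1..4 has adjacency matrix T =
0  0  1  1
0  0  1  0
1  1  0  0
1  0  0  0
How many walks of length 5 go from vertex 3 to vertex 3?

0

The number of length-5 walks from vertex 3 to vertex 3 is entry (3,3) of T^5, where T is the adjacency matrix.
T^2 = [[2, 1, 0, 0], [1, 1, 0, 0], [0, 0, 2, 1], [0, 0, 1, 1]]
T^3 = [[0, 0, 3, 2], [0, 0, 2, 1], [3, 2, 0, 0], [2, 1, 0, 0]]
T^4 = [[5, 3, 0, 0], [3, 2, 0, 0], [0, 0, 5, 3], [0, 0, 3, 2]]
T^5 = [[0, 0, 8, 5], [0, 0, 5, 3], [8, 5, 0, 0], [5, 3, 0, 0]]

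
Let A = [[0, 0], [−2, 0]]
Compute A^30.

A is strictly triangular, hence nilpotent: A^2 = 0, so A^30 = 0.

[[0, 0], [0, 0]]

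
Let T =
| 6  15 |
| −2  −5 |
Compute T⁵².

T² = T (a projection; rank 1, trace 1), so T⁵² = T.

[[6, 15], [−2, −5]]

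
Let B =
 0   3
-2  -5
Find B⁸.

tr B = -5 and det B = 6, so the characteristic polynomial is λ² − (-5)λ + (6) with roots -3 and -2.
Eigenvectors give P = [[-1, 3], [1, -2]] with P⁻¹ = [[2, 3], [1, 1]], and B = P·diag(-3, -2)·P⁻¹.
Then B⁸ = P·diag(6561, 256)·P⁻¹ = [[-6561, 768], [6561, -512]] · [[2, 3], [1, 1]] = [[-12354, -18915], [12610, 19171]].

[[-12354, -18915], [12610, 19171]]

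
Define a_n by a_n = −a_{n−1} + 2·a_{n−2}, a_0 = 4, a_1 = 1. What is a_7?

With companion matrix M = [[−1, 2], [1, 0]], [a_n, a_{n−1}]ᵀ = M·[a_{n−1}, a_{n−2}]ᵀ, so [a_7, a_6]ᵀ = M^6·[a_1, a_0]ᵀ.
M^6 = [[43, −42], [−21, 22]], giving [a_7, a_6]ᵀ = [[−125], [67]].

−125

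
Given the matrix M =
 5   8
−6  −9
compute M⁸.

[[−19679, −26240], [19680, 26241]]

tr M = −4 and det M = 3, so the characteristic polynomial is λ² − (−4)λ + (3) with roots −1 and −3.
Eigenvectors give P = [[4, −1], [−3, 1]] with P⁻¹ = [[1, 1], [3, 4]], and M = P·diag(−1, −3)·P⁻¹.
Then M⁸ = P·diag(1, 6561)·P⁻¹ = [[4, −6561], [−3, 6561]] · [[1, 1], [3, 4]] = [[−19679, −26240], [19680, 26241]].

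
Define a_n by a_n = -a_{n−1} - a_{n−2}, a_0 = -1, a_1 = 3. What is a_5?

With companion matrix M = [[-1, -1], [1, 0]], [a_n, a_{n−1}]ᵀ = M·[a_{n−1}, a_{n−2}]ᵀ, so [a_5, a_4]ᵀ = M⁴·[a_1, a_0]ᵀ.
M⁴ = [[-1, -1], [1, 0]], giving [a_5, a_4]ᵀ = [[-2], [3]].

-2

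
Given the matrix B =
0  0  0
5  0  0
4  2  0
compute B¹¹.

[[0, 0, 0], [0, 0, 0], [0, 0, 0]]

B is strictly triangular, hence nilpotent: B³ = 0, so B¹¹ = 0.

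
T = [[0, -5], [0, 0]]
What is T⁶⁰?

[[0, 0], [0, 0]]

T is strictly triangular, hence nilpotent: T² = 0, so T⁶⁰ = 0.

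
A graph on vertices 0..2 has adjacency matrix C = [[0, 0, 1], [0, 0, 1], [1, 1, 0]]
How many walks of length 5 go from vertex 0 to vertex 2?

The number of length-5 walks from vertex 0 to vertex 2 is entry (0,2) of C⁵, where C is the adjacency matrix.
C² = [[1, 1, 0], [1, 1, 0], [0, 0, 2]]
C³ = [[0, 0, 2], [0, 0, 2], [2, 2, 0]]
C⁴ = [[2, 2, 0], [2, 2, 0], [0, 0, 4]]
C⁵ = [[0, 0, 4], [0, 0, 4], [4, 4, 0]]

4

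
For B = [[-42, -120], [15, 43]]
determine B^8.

tr B = 1 and det B = -6, so the characteristic polynomial is λ² − (1)λ + (-6) with roots 3 and -2.
Eigenvectors give P = [[8, 3], [-3, -1]] with P⁻¹ = [[-1, -3], [3, 8]], and B = P·diag(3, -2)·P⁻¹.
Then B^8 = P·diag(6561, 256)·P⁻¹ = [[52488, 768], [-19683, -256]] · [[-1, -3], [3, 8]] = [[-50184, -151320], [18915, 57001]].

[[-50184, -151320], [18915, 57001]]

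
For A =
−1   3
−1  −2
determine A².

[[−2, −9], [3, 1]]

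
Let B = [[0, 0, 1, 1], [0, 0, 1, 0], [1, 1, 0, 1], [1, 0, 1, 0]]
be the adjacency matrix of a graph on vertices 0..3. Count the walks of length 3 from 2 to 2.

The number of length-3 walks from vertex 2 to vertex 2 is entry (2,2) of B^3, where B is the adjacency matrix.
B^2 = [[2, 1, 1, 1], [1, 1, 0, 1], [1, 0, 3, 1], [1, 1, 1, 2]]
B^3 = [[2, 1, 4, 3], [1, 0, 3, 1], [4, 3, 2, 4], [3, 1, 4, 2]]

2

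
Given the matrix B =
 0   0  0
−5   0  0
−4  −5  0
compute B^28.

[[0, 0, 0], [0, 0, 0], [0, 0, 0]]

B is strictly triangular, hence nilpotent: B^3 = 0, so B^28 = 0.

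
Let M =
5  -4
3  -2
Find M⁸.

tr M = 3 and det M = 2, so the characteristic polynomial is λ² − (3)λ + (2) with roots 2 and 1.
Eigenvectors give P = [[4, 1], [3, 1]] with P⁻¹ = [[1, -1], [-3, 4]], and M = P·diag(2, 1)·P⁻¹.
Then M⁸ = P·diag(256, 1)·P⁻¹ = [[1024, 1], [768, 1]] · [[1, -1], [-3, 4]] = [[1021, -1020], [765, -764]].

[[1021, -1020], [765, -764]]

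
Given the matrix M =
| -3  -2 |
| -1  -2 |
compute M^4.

M^2 = [[11, 10], [5, 6]]
M^3 = [[-43, -42], [-21, -22]]
M^4 = [[171, 170], [85, 86]]

[[171, 170], [85, 86]]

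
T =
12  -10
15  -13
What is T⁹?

tr T = -1 and det T = -6, so the characteristic polynomial is λ² − (-1)λ + (-6) with roots -3 and 2.
Eigenvectors give P = [[-2, 1], [-3, 1]] with P⁻¹ = [[1, -1], [3, -2]], and T = P·diag(-3, 2)·P⁻¹.
Then T⁹ = P·diag(-19683, 512)·P⁻¹ = [[39366, 512], [59049, 512]] · [[1, -1], [3, -2]] = [[40902, -40390], [60585, -60073]].

[[40902, -40390], [60585, -60073]]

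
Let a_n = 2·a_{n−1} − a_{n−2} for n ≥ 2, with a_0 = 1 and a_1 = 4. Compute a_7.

22

With companion matrix B = [[2, −1], [1, 0]], [a_n, a_{n−1}]ᵀ = B·[a_{n−1}, a_{n−2}]ᵀ, so [a_7, a_6]ᵀ = B^6·[a_1, a_0]ᵀ.
B^6 = [[7, −6], [6, −5]], giving [a_7, a_6]ᵀ = [[22], [19]].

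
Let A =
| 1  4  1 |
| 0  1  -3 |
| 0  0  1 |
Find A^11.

[[1, 44, -649], [0, 1, -33], [0, 0, 1]]

A = I + N where N = [[0, 4, 1], [0, 0, -3], [0, 0, 0]] is strictly upper-triangular, so N^3 = 0.
(I + N)^11 = I + 11·N + 55·N^2 = [[1, 44, -649], [0, 1, -33], [0, 0, 1]].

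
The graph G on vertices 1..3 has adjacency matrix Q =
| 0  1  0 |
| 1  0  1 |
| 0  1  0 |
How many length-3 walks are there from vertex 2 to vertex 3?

The number of length-3 walks from vertex 2 to vertex 3 is entry (2,3) of Q^3, where Q is the adjacency matrix.
Q^2 = [[1, 0, 1], [0, 2, 0], [1, 0, 1]]
Q^3 = [[0, 2, 0], [2, 0, 2], [0, 2, 0]]

2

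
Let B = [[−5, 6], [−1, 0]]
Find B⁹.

[[−58025, 115026], [−19171, 37830]]

tr B = −5 and det B = 6, so the characteristic polynomial is λ² − (−5)λ + (6) with roots −3 and −2.
Eigenvectors give P = [[−3, −2], [−1, −1]] with P⁻¹ = [[−1, 2], [1, −3]], and B = P·diag(−3, −2)·P⁻¹.
Then B⁹ = P·diag(−19683, −512)·P⁻¹ = [[59049, 1024], [19683, 512]] · [[−1, 2], [1, −3]] = [[−58025, 115026], [−19171, 37830]].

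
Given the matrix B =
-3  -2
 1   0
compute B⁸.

tr B = -3 and det B = 2, so the characteristic polynomial is λ² − (-3)λ + (2) with roots -1 and -2.
Eigenvectors give P = [[-1, 2], [1, -1]] with P⁻¹ = [[1, 2], [1, 1]], and B = P·diag(-1, -2)·P⁻¹.
Then B⁸ = P·diag(1, 256)·P⁻¹ = [[-1, 512], [1, -256]] · [[1, 2], [1, 1]] = [[511, 510], [-255, -254]].

[[511, 510], [-255, -254]]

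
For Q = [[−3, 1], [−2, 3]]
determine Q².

[[7, 0], [0, 7]]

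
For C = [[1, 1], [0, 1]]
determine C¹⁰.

[[1, 10], [0, 1]]

C = I + N where N = [[0, 1], [0, 0]] is strictly upper-triangular, so N² = 0.
(I + N)¹⁰ = I + 10·N = [[1, 10], [0, 1]].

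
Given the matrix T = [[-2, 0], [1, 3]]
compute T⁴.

T² = [[4, 0], [1, 9]]
T³ = [[-8, 0], [7, 27]]
T⁴ = [[16, 0], [13, 81]]

[[16, 0], [13, 81]]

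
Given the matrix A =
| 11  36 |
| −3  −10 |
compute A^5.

tr A = 1 and det A = −2, so the characteristic polynomial is λ² − (1)λ + (−2) with roots −1 and 2.
Eigenvectors give P = [[−3, 4], [1, −1]] with P⁻¹ = [[1, 4], [1, 3]], and A = P·diag(−1, 2)·P⁻¹.
Then A^5 = P·diag(−1, 32)·P⁻¹ = [[3, 128], [−1, −32]] · [[1, 4], [1, 3]] = [[131, 396], [−33, −100]].

[[131, 396], [−33, −100]]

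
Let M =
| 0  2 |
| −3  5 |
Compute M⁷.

[[−3990, 4118], [−6177, 6305]]

tr M = 5 and det M = 6, so the characteristic polynomial is λ² − (5)λ + (6) with roots 3 and 2.
Eigenvectors give P = [[−2, 1], [−3, 1]] with P⁻¹ = [[1, −1], [3, −2]], and M = P·diag(3, 2)·P⁻¹.
Then M⁷ = P·diag(2187, 128)·P⁻¹ = [[−4374, 128], [−6561, 128]] · [[1, −1], [3, −2]] = [[−3990, 4118], [−6177, 6305]].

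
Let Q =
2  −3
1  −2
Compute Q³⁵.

[[2, −3], [1, −2]]

Q² = I (check: tr Q = 0 and det Q = −1), so Q³⁵ = Q since 35 is odd.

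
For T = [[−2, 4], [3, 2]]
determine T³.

[[−32, 64], [48, 32]]

T² = [[16, 0], [0, 16]]
T³ = [[−32, 64], [48, 32]]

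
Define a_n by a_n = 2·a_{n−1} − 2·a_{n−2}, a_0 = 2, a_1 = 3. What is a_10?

32

With companion matrix Q = [[2, −2], [1, 0]], [a_n, a_{n−1}]ᵀ = Q·[a_{n−1}, a_{n−2}]ᵀ, so [a_10, a_9]ᵀ = Q⁹·[a_1, a_0]ᵀ.
Q⁹ = [[32, −32], [16, 0]], giving [a_10, a_9]ᵀ = [[32], [48]].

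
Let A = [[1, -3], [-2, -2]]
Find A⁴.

[[55, 51], [34, 106]]

A² = [[7, 3], [2, 10]]
A³ = [[1, -27], [-18, -26]]
A⁴ = [[55, 51], [34, 106]]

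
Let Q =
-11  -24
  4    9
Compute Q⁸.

[[19681, 39360], [-6560, -13119]]

tr Q = -2 and det Q = -3, so the characteristic polynomial is λ² − (-2)λ + (-3) with roots -3 and 1.
Eigenvectors give P = [[-3, -2], [1, 1]] with P⁻¹ = [[-1, -2], [1, 3]], and Q = P·diag(-3, 1)·P⁻¹.
Then Q⁸ = P·diag(6561, 1)·P⁻¹ = [[-19683, -2], [6561, 1]] · [[-1, -2], [1, 3]] = [[19681, 39360], [-6560, -13119]].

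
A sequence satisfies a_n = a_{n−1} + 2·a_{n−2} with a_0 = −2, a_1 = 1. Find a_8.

With companion matrix M = [[1, 2], [1, 0]], [a_n, a_{n−1}]ᵀ = M·[a_{n−1}, a_{n−2}]ᵀ, so [a_8, a_7]ᵀ = M⁷·[a_1, a_0]ᵀ.
M⁷ = [[85, 86], [43, 42]], giving [a_8, a_7]ᵀ = [[−87], [−41]].

−87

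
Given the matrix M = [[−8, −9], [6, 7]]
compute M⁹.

tr M = −1 and det M = −2, so the characteristic polynomial is λ² − (−1)λ + (−2) with roots −2 and 1.
Eigenvectors give P = [[3, −1], [−2, 1]] with P⁻¹ = [[1, 1], [2, 3]], and M = P·diag(−2, 1)·P⁻¹.
Then M⁹ = P·diag(−512, 1)·P⁻¹ = [[−1536, −1], [1024, 1]] · [[1, 1], [2, 3]] = [[−1538, −1539], [1026, 1027]].

[[−1538, −1539], [1026, 1027]]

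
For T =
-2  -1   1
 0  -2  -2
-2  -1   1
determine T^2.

[[2, 3, 1], [4, 6, 2], [2, 3, 1]]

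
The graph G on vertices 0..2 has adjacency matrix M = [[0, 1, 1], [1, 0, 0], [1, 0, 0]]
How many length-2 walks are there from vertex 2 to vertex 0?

0

The number of length-2 walks from vertex 2 to vertex 0 is entry (2,0) of M², where M is the adjacency matrix.
M² = [[2, 0, 0], [0, 1, 1], [0, 1, 1]]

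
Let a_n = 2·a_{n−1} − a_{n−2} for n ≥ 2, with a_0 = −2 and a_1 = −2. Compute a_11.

−2

With companion matrix C = [[2, −1], [1, 0]], [a_n, a_{n−1}]ᵀ = C·[a_{n−1}, a_{n−2}]ᵀ, so [a_11, a_10]ᵀ = C^10·[a_1, a_0]ᵀ.
C^10 = [[11, −10], [10, −9]], giving [a_11, a_10]ᵀ = [[−2], [−2]].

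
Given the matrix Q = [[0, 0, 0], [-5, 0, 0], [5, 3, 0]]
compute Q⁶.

[[0, 0, 0], [0, 0, 0], [0, 0, 0]]

Q is strictly triangular, hence nilpotent: Q³ = 0, so Q⁶ = 0.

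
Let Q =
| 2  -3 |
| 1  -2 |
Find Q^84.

[[1, 0], [0, 1]]

Q² = I (check: tr Q = 0 and det Q = -1), so Q^84 = I since 84 is even.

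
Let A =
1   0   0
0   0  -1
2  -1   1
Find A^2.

[[1, 0, 0], [-2, 1, -1], [4, -1, 2]]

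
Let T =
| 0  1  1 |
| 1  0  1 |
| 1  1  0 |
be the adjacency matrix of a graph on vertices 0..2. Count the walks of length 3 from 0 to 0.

The number of length-3 walks from vertex 0 to vertex 0 is entry (0,0) of T³, where T is the adjacency matrix.
T² = [[2, 1, 1], [1, 2, 1], [1, 1, 2]]
T³ = [[2, 3, 3], [3, 2, 3], [3, 3, 2]]

2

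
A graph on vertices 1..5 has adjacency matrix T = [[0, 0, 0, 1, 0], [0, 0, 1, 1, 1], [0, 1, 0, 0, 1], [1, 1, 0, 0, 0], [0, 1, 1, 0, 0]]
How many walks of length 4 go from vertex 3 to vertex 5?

The number of length-4 walks from vertex 3 to vertex 5 is entry (3,5) of T⁴, where T is the adjacency matrix.
T² = [[1, 1, 0, 0, 0], [1, 3, 1, 0, 1], [0, 1, 2, 1, 1], [0, 0, 1, 2, 1], [0, 1, 1, 1, 2]]
T³ = [[0, 0, 1, 2, 1], [0, 2, 4, 4, 4], [1, 4, 2, 1, 3], [2, 4, 1, 0, 1], [1, 4, 3, 1, 2]]
T⁴ = [[2, 4, 1, 0, 1], [4, 12, 6, 2, 6], [1, 6, 7, 5, 6], [0, 2, 5, 6, 5], [1, 6, 6, 5, 7]]

6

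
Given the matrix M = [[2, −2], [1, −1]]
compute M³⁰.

[[2, −2], [1, −1]]

M² = M (a projection; rank 1, trace 1), so M³⁰ = M.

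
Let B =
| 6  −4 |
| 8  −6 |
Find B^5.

[[96, −64], [128, −96]]

tr B = 0 and det B = −4, so the characteristic polynomial is λ² − (0)λ + (−4) with roots 2 and −2.
Eigenvectors give P = [[1, −1], [1, −2]] with P⁻¹ = [[2, −1], [1, −1]], and B = P·diag(2, −2)·P⁻¹.
Then B^5 = P·diag(32, −32)·P⁻¹ = [[32, 32], [32, 64]] · [[2, −1], [1, −1]] = [[96, −64], [128, −96]].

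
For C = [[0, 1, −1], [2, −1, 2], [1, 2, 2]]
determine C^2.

[[1, −3, 0], [0, 7, 0], [6, 3, 7]]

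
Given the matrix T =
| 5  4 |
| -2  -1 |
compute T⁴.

tr T = 4 and det T = 3, so the characteristic polynomial is λ² − (4)λ + (3) with roots 1 and 3.
Eigenvectors give P = [[-1, -2], [1, 1]] with P⁻¹ = [[1, 2], [-1, -1]], and T = P·diag(1, 3)·P⁻¹.
Then T⁴ = P·diag(1, 81)·P⁻¹ = [[-1, -162], [1, 81]] · [[1, 2], [-1, -1]] = [[161, 160], [-80, -79]].

[[161, 160], [-80, -79]]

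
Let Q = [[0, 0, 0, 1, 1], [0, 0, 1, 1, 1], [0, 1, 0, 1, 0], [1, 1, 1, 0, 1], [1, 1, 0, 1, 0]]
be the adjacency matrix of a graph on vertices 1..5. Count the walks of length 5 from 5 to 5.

44

The number of length-5 walks from vertex 5 to vertex 5 is entry (5,5) of Q⁵, where Q is the adjacency matrix.
Q² = [[2, 2, 1, 1, 1], [2, 3, 1, 2, 1], [1, 1, 2, 1, 2], [1, 2, 1, 4, 2], [1, 1, 2, 2, 3]]
Q³ = [[2, 3, 3, 6, 5], [3, 4, 5, 7, 7], [3, 5, 2, 6, 3], [6, 7, 6, 6, 7], [5, 7, 3, 7, 4]]
Q⁴ = [[11, 14, 9, 13, 11], [14, 19, 11, 19, 14], [9, 11, 11, 13, 14], [13, 19, 13, 26, 19], [11, 14, 14, 19, 19]]
Q⁵ = [[24, 33, 27, 45, 38], [33, 44, 38, 58, 52], [27, 38, 24, 45, 33], [45, 58, 45, 64, 58], [38, 52, 33, 58, 44]]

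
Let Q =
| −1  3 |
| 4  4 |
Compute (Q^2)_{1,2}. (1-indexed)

9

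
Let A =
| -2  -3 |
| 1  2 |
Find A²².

A² = I (check: tr A = 0 and det A = -1), so A²² = I since 22 is even.

[[1, 0], [0, 1]]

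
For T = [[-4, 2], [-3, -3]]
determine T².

[[10, -14], [21, 3]]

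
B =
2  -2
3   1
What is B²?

[[-2, -6], [9, -5]]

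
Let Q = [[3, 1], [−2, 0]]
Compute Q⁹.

tr Q = 3 and det Q = 2, so the characteristic polynomial is λ² − (3)λ + (2) with roots 2 and 1.
Eigenvectors give P = [[−1, −1], [1, 2]] with P⁻¹ = [[−2, −1], [1, 1]], and Q = P·diag(2, 1)·P⁻¹.
Then Q⁹ = P·diag(512, 1)·P⁻¹ = [[−512, −1], [512, 2]] · [[−2, −1], [1, 1]] = [[1023, 511], [−1022, −510]].

[[1023, 511], [−1022, −510]]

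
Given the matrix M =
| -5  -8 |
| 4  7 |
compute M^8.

[[-6559, -13120], [6560, 13121]]

tr M = 2 and det M = -3, so the characteristic polynomial is λ² − (2)λ + (-3) with roots 3 and -1.
Eigenvectors give P = [[-1, -2], [1, 1]] with P⁻¹ = [[1, 2], [-1, -1]], and M = P·diag(3, -1)·P⁻¹.
Then M^8 = P·diag(6561, 1)·P⁻¹ = [[-6561, -2], [6561, 1]] · [[1, 2], [-1, -1]] = [[-6559, -13120], [6560, 13121]].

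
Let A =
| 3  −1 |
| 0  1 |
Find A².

[[9, −4], [0, 1]]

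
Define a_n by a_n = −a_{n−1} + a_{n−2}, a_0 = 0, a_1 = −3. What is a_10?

165

With companion matrix C = [[−1, 1], [1, 0]], [a_n, a_{n−1}]ᵀ = C·[a_{n−1}, a_{n−2}]ᵀ, so [a_10, a_9]ᵀ = C⁹·[a_1, a_0]ᵀ.
C⁹ = [[−55, 34], [34, −21]], giving [a_10, a_9]ᵀ = [[165], [−102]].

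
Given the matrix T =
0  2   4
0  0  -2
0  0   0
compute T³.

[[0, 0, 0], [0, 0, 0], [0, 0, 0]]

T is strictly triangular, hence nilpotent: T³ = 0, so T³ = 0.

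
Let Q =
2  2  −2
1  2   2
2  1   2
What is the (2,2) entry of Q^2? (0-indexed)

2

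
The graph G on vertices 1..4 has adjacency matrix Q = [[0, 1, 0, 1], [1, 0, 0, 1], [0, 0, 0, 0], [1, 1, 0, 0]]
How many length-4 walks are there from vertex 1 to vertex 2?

5

The number of length-4 walks from vertex 1 to vertex 2 is entry (1,2) of Q⁴, where Q is the adjacency matrix.
Q² = [[2, 1, 0, 1], [1, 2, 0, 1], [0, 0, 0, 0], [1, 1, 0, 2]]
Q³ = [[2, 3, 0, 3], [3, 2, 0, 3], [0, 0, 0, 0], [3, 3, 0, 2]]
Q⁴ = [[6, 5, 0, 5], [5, 6, 0, 5], [0, 0, 0, 0], [5, 5, 0, 6]]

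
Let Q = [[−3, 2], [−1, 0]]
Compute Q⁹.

tr Q = −3 and det Q = 2, so the characteristic polynomial is λ² − (−3)λ + (2) with roots −2 and −1.
Eigenvectors give P = [[2, −1], [1, −1]] with P⁻¹ = [[1, −1], [1, −2]], and Q = P·diag(−2, −1)·P⁻¹.
Then Q⁹ = P·diag(−512, −1)·P⁻¹ = [[−1024, 1], [−512, 1]] · [[1, −1], [1, −2]] = [[−1023, 1022], [−511, 510]].

[[−1023, 1022], [−511, 510]]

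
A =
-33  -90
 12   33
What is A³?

[[-297, -810], [108, 297]]

tr A = 0 and det A = -9, so the characteristic polynomial is λ² − (0)λ + (-9) with roots 3 and -3.
Eigenvectors give P = [[5, 3], [-2, -1]] with P⁻¹ = [[-1, -3], [2, 5]], and A = P·diag(3, -3)·P⁻¹.
Then A³ = P·diag(27, -27)·P⁻¹ = [[135, -81], [-54, 27]] · [[-1, -3], [2, 5]] = [[-297, -810], [108, 297]].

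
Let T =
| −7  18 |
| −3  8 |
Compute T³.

tr T = 1 and det T = −2, so the characteristic polynomial is λ² − (1)λ + (−2) with roots −1 and 2.
Eigenvectors give P = [[3, 2], [1, 1]] with P⁻¹ = [[1, −2], [−1, 3]], and T = P·diag(−1, 2)·P⁻¹.
Then T³ = P·diag(−1, 8)·P⁻¹ = [[−3, 16], [−1, 8]] · [[1, −2], [−1, 3]] = [[−19, 54], [−9, 26]].

[[−19, 54], [−9, 26]]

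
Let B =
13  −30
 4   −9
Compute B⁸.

[[39361, −98400], [13120, −32799]]

tr B = 4 and det B = 3, so the characteristic polynomial is λ² − (4)λ + (3) with roots 3 and 1.
Eigenvectors give P = [[−3, 5], [−1, 2]] with P⁻¹ = [[−2, 5], [−1, 3]], and B = P·diag(3, 1)·P⁻¹.
Then B⁸ = P·diag(6561, 1)·P⁻¹ = [[−19683, 5], [−6561, 2]] · [[−2, 5], [−1, 3]] = [[39361, −98400], [13120, −32799]].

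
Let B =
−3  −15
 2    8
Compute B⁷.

[[−10167, −30885], [4118, 12482]]

tr B = 5 and det B = 6, so the characteristic polynomial is λ² − (5)λ + (6) with roots 3 and 2.
Eigenvectors give P = [[−5, −3], [2, 1]] with P⁻¹ = [[1, 3], [−2, −5]], and B = P·diag(3, 2)·P⁻¹.
Then B⁷ = P·diag(2187, 128)·P⁻¹ = [[−10935, −384], [4374, 128]] · [[1, 3], [−2, −5]] = [[−10167, −30885], [4118, 12482]].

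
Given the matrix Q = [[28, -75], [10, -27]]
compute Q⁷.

[[13762, -34725], [4630, -11703]]

tr Q = 1 and det Q = -6, so the characteristic polynomial is λ² − (1)λ + (-6) with roots -2 and 3.
Eigenvectors give P = [[5, 3], [2, 1]] with P⁻¹ = [[-1, 3], [2, -5]], and Q = P·diag(-2, 3)·P⁻¹.
Then Q⁷ = P·diag(-128, 2187)·P⁻¹ = [[-640, 6561], [-256, 2187]] · [[-1, 3], [2, -5]] = [[13762, -34725], [4630, -11703]].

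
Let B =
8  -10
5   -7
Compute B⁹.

tr B = 1 and det B = -6, so the characteristic polynomial is λ² − (1)λ + (-6) with roots -2 and 3.
Eigenvectors give P = [[1, -2], [1, -1]] with P⁻¹ = [[-1, 2], [-1, 1]], and B = P·diag(-2, 3)·P⁻¹.
Then B⁹ = P·diag(-512, 19683)·P⁻¹ = [[-512, -39366], [-512, -19683]] · [[-1, 2], [-1, 1]] = [[39878, -40390], [20195, -20707]].

[[39878, -40390], [20195, -20707]]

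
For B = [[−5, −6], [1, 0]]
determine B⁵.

[[−665, −1266], [211, 390]]

tr B = −5 and det B = 6, so the characteristic polynomial is λ² − (−5)λ + (6) with roots −2 and −3.
Eigenvectors give P = [[2, −3], [−1, 1]] with P⁻¹ = [[−1, −3], [−1, −2]], and B = P·diag(−2, −3)·P⁻¹.
Then B⁵ = P·diag(−32, −243)·P⁻¹ = [[−64, 729], [32, −243]] · [[−1, −3], [−1, −2]] = [[−665, −1266], [211, 390]].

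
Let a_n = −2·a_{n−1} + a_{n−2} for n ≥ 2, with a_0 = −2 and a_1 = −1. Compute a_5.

With companion matrix T = [[−2, 1], [1, 0]], [a_n, a_{n−1}]ᵀ = T·[a_{n−1}, a_{n−2}]ᵀ, so [a_5, a_4]ᵀ = T⁴·[a_1, a_0]ᵀ.
T⁴ = [[29, −12], [−12, 5]], giving [a_5, a_4]ᵀ = [[−5], [2]].

−5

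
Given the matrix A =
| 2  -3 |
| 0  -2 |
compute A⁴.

A² = [[4, 0], [0, 4]]
A³ = [[8, -12], [0, -8]]
A⁴ = [[16, 0], [0, 16]]

[[16, 0], [0, 16]]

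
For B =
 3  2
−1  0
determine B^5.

[[63, 62], [−31, −30]]

tr B = 3 and det B = 2, so the characteristic polynomial is λ² − (3)λ + (2) with roots 2 and 1.
Eigenvectors give P = [[−2, 1], [1, −1]] with P⁻¹ = [[−1, −1], [−1, −2]], and B = P·diag(2, 1)·P⁻¹.
Then B^5 = P·diag(32, 1)·P⁻¹ = [[−64, 1], [32, −1]] · [[−1, −1], [−1, −2]] = [[63, 62], [−31, −30]].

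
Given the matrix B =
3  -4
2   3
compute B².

[[1, -24], [12, 1]]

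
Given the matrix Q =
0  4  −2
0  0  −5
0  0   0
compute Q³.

[[0, 0, 0], [0, 0, 0], [0, 0, 0]]

Q is strictly triangular, hence nilpotent: Q³ = 0, so Q³ = 0.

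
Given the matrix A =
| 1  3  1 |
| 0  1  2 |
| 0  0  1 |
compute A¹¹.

[[1, 33, 341], [0, 1, 22], [0, 0, 1]]

A = I + N where N = [[0, 3, 1], [0, 0, 2], [0, 0, 0]] is strictly upper-triangular, so N³ = 0.
(I + N)¹¹ = I + 11·N + 55·N² = [[1, 33, 341], [0, 1, 22], [0, 0, 1]].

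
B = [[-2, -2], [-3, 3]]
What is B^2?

[[10, -2], [-3, 15]]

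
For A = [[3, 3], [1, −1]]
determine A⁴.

A² = [[12, 6], [2, 4]]
A³ = [[42, 30], [10, 2]]
A⁴ = [[156, 96], [32, 28]]

[[156, 96], [32, 28]]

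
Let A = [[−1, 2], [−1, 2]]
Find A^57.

[[−1, 2], [−1, 2]]

A² = A (a projection; rank 1, trace 1), so A^57 = A.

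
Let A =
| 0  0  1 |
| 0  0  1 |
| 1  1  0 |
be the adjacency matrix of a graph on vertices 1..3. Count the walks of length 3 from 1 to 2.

The number of length-3 walks from vertex 1 to vertex 2 is entry (1,2) of A³, where A is the adjacency matrix.
A² = [[1, 1, 0], [1, 1, 0], [0, 0, 2]]
A³ = [[0, 0, 2], [0, 0, 2], [2, 2, 0]]

0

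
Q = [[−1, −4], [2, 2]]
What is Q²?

[[−7, −4], [2, −4]]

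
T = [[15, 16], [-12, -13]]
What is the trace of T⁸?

6562

tr T = 2 and det T = -3, so the characteristic polynomial is λ² − (2)λ + (-3) with roots -1 and 3.
Eigenvectors give P = [[-1, 4], [1, -3]] with P⁻¹ = [[3, 4], [1, 1]], and T = P·diag(-1, 3)·P⁻¹.
Then T⁸ = P·diag(1, 6561)·P⁻¹ = [[-1, 26244], [1, -19683]] · [[3, 4], [1, 1]] = [[26241, 26240], [-19680, -19679]].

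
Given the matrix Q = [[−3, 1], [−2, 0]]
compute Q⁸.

[[511, −255], [510, −254]]

tr Q = −3 and det Q = 2, so the characteristic polynomial is λ² − (−3)λ + (2) with roots −1 and −2.
Eigenvectors give P = [[−1, 1], [−2, 1]] with P⁻¹ = [[1, −1], [2, −1]], and Q = P·diag(−1, −2)·P⁻¹.
Then Q⁸ = P·diag(1, 256)·P⁻¹ = [[−1, 256], [−2, 256]] · [[1, −1], [2, −1]] = [[511, −255], [510, −254]].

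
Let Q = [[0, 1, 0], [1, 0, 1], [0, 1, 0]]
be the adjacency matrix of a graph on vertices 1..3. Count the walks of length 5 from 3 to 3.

The number of length-5 walks from vertex 3 to vertex 3 is entry (3,3) of Q⁵, where Q is the adjacency matrix.
Q² = [[1, 0, 1], [0, 2, 0], [1, 0, 1]]
Q³ = [[0, 2, 0], [2, 0, 2], [0, 2, 0]]
Q⁴ = [[2, 0, 2], [0, 4, 0], [2, 0, 2]]
Q⁵ = [[0, 4, 0], [4, 0, 4], [0, 4, 0]]

0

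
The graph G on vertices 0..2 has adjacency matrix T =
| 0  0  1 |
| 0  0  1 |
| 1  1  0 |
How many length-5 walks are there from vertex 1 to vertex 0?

The number of length-5 walks from vertex 1 to vertex 0 is entry (1,0) of T⁵, where T is the adjacency matrix.
T² = [[1, 1, 0], [1, 1, 0], [0, 0, 2]]
T³ = [[0, 0, 2], [0, 0, 2], [2, 2, 0]]
T⁴ = [[2, 2, 0], [2, 2, 0], [0, 0, 4]]
T⁵ = [[0, 0, 4], [0, 0, 4], [4, 4, 0]]

0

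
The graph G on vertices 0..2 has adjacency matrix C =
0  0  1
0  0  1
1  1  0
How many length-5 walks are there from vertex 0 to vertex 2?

4

The number of length-5 walks from vertex 0 to vertex 2 is entry (0,2) of C⁵, where C is the adjacency matrix.
C² = [[1, 1, 0], [1, 1, 0], [0, 0, 2]]
C³ = [[0, 0, 2], [0, 0, 2], [2, 2, 0]]
C⁴ = [[2, 2, 0], [2, 2, 0], [0, 0, 4]]
C⁵ = [[0, 0, 4], [0, 0, 4], [4, 4, 0]]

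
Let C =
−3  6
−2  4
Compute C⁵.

C² = C (a projection; rank 1, trace 1), so C⁵ = C.

[[−3, 6], [−2, 4]]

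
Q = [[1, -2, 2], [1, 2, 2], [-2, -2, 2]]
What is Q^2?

[[-5, -10, 2], [-1, -2, 10], [-8, -4, -4]]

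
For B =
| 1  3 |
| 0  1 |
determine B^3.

[[1, 9], [0, 1]]

B = I + N where N = [[0, 3], [0, 0]] is strictly upper-triangular, so N^2 = 0.
(I + N)^3 = I + 3·N = [[1, 9], [0, 1]].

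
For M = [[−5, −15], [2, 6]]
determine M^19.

[[−5, −15], [2, 6]]

M² = M (a projection; rank 1, trace 1), so M^19 = M.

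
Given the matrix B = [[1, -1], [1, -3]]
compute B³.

[[2, -6], [6, -22]]

B² = [[0, 2], [-2, 8]]
B³ = [[2, -6], [6, -22]]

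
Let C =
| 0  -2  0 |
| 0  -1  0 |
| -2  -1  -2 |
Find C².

[[0, 2, 0], [0, 1, 0], [4, 7, 4]]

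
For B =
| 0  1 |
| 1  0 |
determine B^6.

[[1, 0], [0, 1]]

B² = I (check: tr B = 0 and det B = -1), so B^6 = I since 6 is even.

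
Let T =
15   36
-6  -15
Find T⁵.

tr T = 0 and det T = -9, so the characteristic polynomial is λ² − (0)λ + (-9) with roots -3 and 3.
Eigenvectors give P = [[-2, 3], [1, -1]] with P⁻¹ = [[1, 3], [1, 2]], and T = P·diag(-3, 3)·P⁻¹.
Then T⁵ = P·diag(-243, 243)·P⁻¹ = [[486, 729], [-243, -243]] · [[1, 3], [1, 2]] = [[1215, 2916], [-486, -1215]].

[[1215, 2916], [-486, -1215]]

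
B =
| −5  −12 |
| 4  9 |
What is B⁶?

[[−2183, −4368], [1456, 2913]]

tr B = 4 and det B = 3, so the characteristic polynomial is λ² − (4)λ + (3) with roots 1 and 3.
Eigenvectors give P = [[−2, −3], [1, 2]] with P⁻¹ = [[−2, −3], [1, 2]], and B = P·diag(1, 3)·P⁻¹.
Then B⁶ = P·diag(1, 729)·P⁻¹ = [[−2, −2187], [1, 1458]] · [[−2, −3], [1, 2]] = [[−2183, −4368], [1456, 2913]].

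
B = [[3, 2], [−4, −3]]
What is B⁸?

B² = I (check: tr B = 0 and det B = −1), so B⁸ = I since 8 is even.

[[1, 0], [0, 1]]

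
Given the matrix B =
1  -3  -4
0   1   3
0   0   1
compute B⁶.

[[1, -18, -159], [0, 1, 18], [0, 0, 1]]

B = I + N where N = [[0, -3, -4], [0, 0, 3], [0, 0, 0]] is strictly upper-triangular, so N³ = 0.
(I + N)⁶ = I + 6·N + 15·N² = [[1, -18, -159], [0, 1, 18], [0, 0, 1]].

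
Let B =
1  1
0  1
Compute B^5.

B = I + N where N = [[0, 1], [0, 0]] is strictly upper-triangular, so N^2 = 0.
(I + N)^5 = I + 5·N = [[1, 5], [0, 1]].

[[1, 5], [0, 1]]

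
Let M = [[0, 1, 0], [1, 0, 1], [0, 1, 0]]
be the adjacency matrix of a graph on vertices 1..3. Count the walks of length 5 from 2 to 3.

The number of length-5 walks from vertex 2 to vertex 3 is entry (2,3) of M⁵, where M is the adjacency matrix.
M² = [[1, 0, 1], [0, 2, 0], [1, 0, 1]]
M³ = [[0, 2, 0], [2, 0, 2], [0, 2, 0]]
M⁴ = [[2, 0, 2], [0, 4, 0], [2, 0, 2]]
M⁵ = [[0, 4, 0], [4, 0, 4], [0, 4, 0]]

4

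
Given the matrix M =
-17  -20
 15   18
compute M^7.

tr M = 1 and det M = -6, so the characteristic polynomial is λ² − (1)λ + (-6) with roots 3 and -2.
Eigenvectors give P = [[-1, -4], [1, 3]] with P⁻¹ = [[3, 4], [-1, -1]], and M = P·diag(3, -2)·P⁻¹.
Then M^7 = P·diag(2187, -128)·P⁻¹ = [[-2187, 512], [2187, -384]] · [[3, 4], [-1, -1]] = [[-7073, -9260], [6945, 9132]].

[[-7073, -9260], [6945, 9132]]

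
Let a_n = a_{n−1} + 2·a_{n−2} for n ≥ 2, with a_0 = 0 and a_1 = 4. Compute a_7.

With companion matrix T = [[1, 2], [1, 0]], [a_n, a_{n−1}]ᵀ = T·[a_{n−1}, a_{n−2}]ᵀ, so [a_7, a_6]ᵀ = T^6·[a_1, a_0]ᵀ.
T^6 = [[43, 42], [21, 22]], giving [a_7, a_6]ᵀ = [[172], [84]].

172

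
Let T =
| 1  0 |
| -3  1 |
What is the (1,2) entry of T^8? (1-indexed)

0

T = I + N where N = [[0, 0], [-3, 0]] is strictly lower-triangular, so N^2 = 0.
(I + N)^8 = I + 8·N = [[1, 0], [-24, 1]].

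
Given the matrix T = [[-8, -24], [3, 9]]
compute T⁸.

T² = T (a projection; rank 1, trace 1), so T⁸ = T.

[[-8, -24], [3, 9]]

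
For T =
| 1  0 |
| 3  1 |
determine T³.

[[1, 0], [9, 1]]

T = I + N where N = [[0, 0], [3, 0]] is strictly lower-triangular, so N² = 0.
(I + N)³ = I + 3·N = [[1, 0], [9, 1]].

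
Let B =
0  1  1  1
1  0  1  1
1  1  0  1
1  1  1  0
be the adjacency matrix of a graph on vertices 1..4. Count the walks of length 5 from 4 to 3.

The number of length-5 walks from vertex 4 to vertex 3 is entry (4,3) of B⁵, where B is the adjacency matrix.
B² = [[3, 2, 2, 2], [2, 3, 2, 2], [2, 2, 3, 2], [2, 2, 2, 3]]
B³ = [[6, 7, 7, 7], [7, 6, 7, 7], [7, 7, 6, 7], [7, 7, 7, 6]]
B⁴ = [[21, 20, 20, 20], [20, 21, 20, 20], [20, 20, 21, 20], [20, 20, 20, 21]]
B⁵ = [[60, 61, 61, 61], [61, 60, 61, 61], [61, 61, 60, 61], [61, 61, 61, 60]]

61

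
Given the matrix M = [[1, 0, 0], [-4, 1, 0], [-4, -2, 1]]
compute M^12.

[[1, 0, 0], [-48, 1, 0], [480, -24, 1]]

M = I + N where N = [[0, 0, 0], [-4, 0, 0], [-4, -2, 0]] is strictly lower-triangular, so N^3 = 0.
(I + N)^12 = I + 12·N + 66·N^2 = [[1, 0, 0], [-48, 1, 0], [480, -24, 1]].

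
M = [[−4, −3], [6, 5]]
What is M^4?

[[−14, −15], [30, 31]]

tr M = 1 and det M = −2, so the characteristic polynomial is λ² − (1)λ + (−2) with roots 2 and −1.
Eigenvectors give P = [[−1, 1], [2, −1]] with P⁻¹ = [[1, 1], [2, 1]], and M = P·diag(2, −1)·P⁻¹.
Then M^4 = P·diag(16, 1)·P⁻¹ = [[−16, 1], [32, −1]] · [[1, 1], [2, 1]] = [[−14, −15], [30, 31]].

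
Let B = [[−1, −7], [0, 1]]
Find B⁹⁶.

[[1, 0], [0, 1]]

B² = I (check: tr B = 0 and det B = −1), so B⁹⁶ = I since 96 is even.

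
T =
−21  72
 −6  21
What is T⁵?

[[−1701, 5832], [−486, 1701]]

tr T = 0 and det T = −9, so the characteristic polynomial is λ² − (0)λ + (−9) with roots 3 and −3.
Eigenvectors give P = [[−3, −4], [−1, −1]] with P⁻¹ = [[1, −4], [−1, 3]], and T = P·diag(3, −3)·P⁻¹.
Then T⁵ = P·diag(243, −243)·P⁻¹ = [[−729, 972], [−243, 243]] · [[1, −4], [−1, 3]] = [[−1701, 5832], [−486, 1701]].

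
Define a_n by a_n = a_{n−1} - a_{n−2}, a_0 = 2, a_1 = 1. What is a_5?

1

With companion matrix B = [[1, -1], [1, 0]], [a_n, a_{n−1}]ᵀ = B·[a_{n−1}, a_{n−2}]ᵀ, so [a_5, a_4]ᵀ = B^4·[a_1, a_0]ᵀ.
B^4 = [[-1, 1], [-1, 0]], giving [a_5, a_4]ᵀ = [[1], [-1]].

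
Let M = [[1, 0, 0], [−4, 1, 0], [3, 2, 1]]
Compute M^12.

M = I + N where N = [[0, 0, 0], [−4, 0, 0], [3, 2, 0]] is strictly lower-triangular, so N^3 = 0.
(I + N)^12 = I + 12·N + 66·N^2 = [[1, 0, 0], [−48, 1, 0], [−492, 24, 1]].

[[1, 0, 0], [−48, 1, 0], [−492, 24, 1]]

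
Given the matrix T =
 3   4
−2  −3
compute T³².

T² = I (check: tr T = 0 and det T = −1), so T³² = I since 32 is even.

[[1, 0], [0, 1]]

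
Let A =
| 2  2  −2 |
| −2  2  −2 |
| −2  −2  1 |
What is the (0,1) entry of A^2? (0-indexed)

12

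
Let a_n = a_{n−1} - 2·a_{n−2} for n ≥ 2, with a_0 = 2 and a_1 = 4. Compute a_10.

With companion matrix T = [[1, -2], [1, 0]], [a_n, a_{n−1}]ᵀ = T·[a_{n−1}, a_{n−2}]ᵀ, so [a_10, a_9]ᵀ = T⁹·[a_1, a_0]ᵀ.
T⁹ = [[-11, 34], [-17, 6]], giving [a_10, a_9]ᵀ = [[24], [-56]].

24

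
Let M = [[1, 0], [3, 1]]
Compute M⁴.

[[1, 0], [12, 1]]

M = I + N where N = [[0, 0], [3, 0]] is strictly lower-triangular, so N² = 0.
(I + N)⁴ = I + 4·N = [[1, 0], [12, 1]].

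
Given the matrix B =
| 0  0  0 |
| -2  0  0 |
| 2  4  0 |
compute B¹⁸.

B is strictly triangular, hence nilpotent: B³ = 0, so B¹⁸ = 0.

[[0, 0, 0], [0, 0, 0], [0, 0, 0]]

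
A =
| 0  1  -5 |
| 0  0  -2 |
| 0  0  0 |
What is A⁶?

A is strictly triangular, hence nilpotent: A³ = 0, so A⁶ = 0.

[[0, 0, 0], [0, 0, 0], [0, 0, 0]]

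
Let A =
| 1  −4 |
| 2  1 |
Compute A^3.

[[−23, 20], [−10, −23]]

A^2 = [[−7, −8], [4, −7]]
A^3 = [[−23, 20], [−10, −23]]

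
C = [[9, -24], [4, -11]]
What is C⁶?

[[-1455, 4368], [-728, 2185]]

tr C = -2 and det C = -3, so the characteristic polynomial is λ² − (-2)λ + (-3) with roots 1 and -3.
Eigenvectors give P = [[3, 2], [1, 1]] with P⁻¹ = [[1, -2], [-1, 3]], and C = P·diag(1, -3)·P⁻¹.
Then C⁶ = P·diag(1, 729)·P⁻¹ = [[3, 1458], [1, 729]] · [[1, -2], [-1, 3]] = [[-1455, 4368], [-728, 2185]].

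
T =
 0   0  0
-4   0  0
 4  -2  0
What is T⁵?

[[0, 0, 0], [0, 0, 0], [0, 0, 0]]

T is strictly triangular, hence nilpotent: T³ = 0, so T⁵ = 0.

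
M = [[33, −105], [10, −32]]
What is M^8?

[[44391, −132405], [12610, −37574]]

tr M = 1 and det M = −6, so the characteristic polynomial is λ² − (1)λ + (−6) with roots 3 and −2.
Eigenvectors give P = [[7, 3], [2, 1]] with P⁻¹ = [[1, −3], [−2, 7]], and M = P·diag(3, −2)·P⁻¹.
Then M^8 = P·diag(6561, 256)·P⁻¹ = [[45927, 768], [13122, 256]] · [[1, −3], [−2, 7]] = [[44391, −132405], [12610, −37574]].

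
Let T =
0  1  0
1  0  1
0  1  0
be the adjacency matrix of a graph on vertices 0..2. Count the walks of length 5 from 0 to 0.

The number of length-5 walks from vertex 0 to vertex 0 is entry (0,0) of T⁵, where T is the adjacency matrix.
T² = [[1, 0, 1], [0, 2, 0], [1, 0, 1]]
T³ = [[0, 2, 0], [2, 0, 2], [0, 2, 0]]
T⁴ = [[2, 0, 2], [0, 4, 0], [2, 0, 2]]
T⁵ = [[0, 4, 0], [4, 0, 4], [0, 4, 0]]

0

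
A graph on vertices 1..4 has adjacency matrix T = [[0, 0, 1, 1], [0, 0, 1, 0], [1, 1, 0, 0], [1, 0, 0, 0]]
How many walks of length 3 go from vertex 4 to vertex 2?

1

The number of length-3 walks from vertex 4 to vertex 2 is entry (4,2) of T^3, where T is the adjacency matrix.
T^2 = [[2, 1, 0, 0], [1, 1, 0, 0], [0, 0, 2, 1], [0, 0, 1, 1]]
T^3 = [[0, 0, 3, 2], [0, 0, 2, 1], [3, 2, 0, 0], [2, 1, 0, 0]]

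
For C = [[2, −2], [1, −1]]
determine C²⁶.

[[2, −2], [1, −1]]

C² = C (a projection; rank 1, trace 1), so C²⁶ = C.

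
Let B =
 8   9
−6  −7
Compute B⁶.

[[190, 189], [−126, −125]]

tr B = 1 and det B = −2, so the characteristic polynomial is λ² − (1)λ + (−2) with roots 2 and −1.
Eigenvectors give P = [[3, 1], [−2, −1]] with P⁻¹ = [[1, 1], [−2, −3]], and B = P·diag(2, −1)·P⁻¹.
Then B⁶ = P·diag(64, 1)·P⁻¹ = [[192, 1], [−128, −1]] · [[1, 1], [−2, −3]] = [[190, 189], [−126, −125]].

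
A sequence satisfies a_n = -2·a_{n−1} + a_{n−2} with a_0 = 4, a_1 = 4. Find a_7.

396

With companion matrix T = [[-2, 1], [1, 0]], [a_n, a_{n−1}]ᵀ = T·[a_{n−1}, a_{n−2}]ᵀ, so [a_7, a_6]ᵀ = T^6·[a_1, a_0]ᵀ.
T^6 = [[169, -70], [-70, 29]], giving [a_7, a_6]ᵀ = [[396], [-164]].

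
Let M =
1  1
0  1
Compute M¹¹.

[[1, 11], [0, 1]]

M = I + N where N = [[0, 1], [0, 0]] is strictly upper-triangular, so N² = 0.
(I + N)¹¹ = I + 11·N = [[1, 11], [0, 1]].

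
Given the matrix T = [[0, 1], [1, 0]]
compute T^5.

[[0, 1], [1, 0]]

T² = I (check: tr T = 0 and det T = -1), so T^5 = T since 5 is odd.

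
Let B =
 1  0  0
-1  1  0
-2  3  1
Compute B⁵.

[[1, 0, 0], [-5, 1, 0], [-40, 15, 1]]

B = I + N where N = [[0, 0, 0], [-1, 0, 0], [-2, 3, 0]] is strictly lower-triangular, so N³ = 0.
(I + N)⁵ = I + 5·N + 10·N² = [[1, 0, 0], [-5, 1, 0], [-40, 15, 1]].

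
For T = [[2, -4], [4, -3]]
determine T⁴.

T² = [[-12, 4], [-4, -7]]
T³ = [[-8, 36], [-36, 37]]
T⁴ = [[128, -76], [76, 33]]

[[128, -76], [76, 33]]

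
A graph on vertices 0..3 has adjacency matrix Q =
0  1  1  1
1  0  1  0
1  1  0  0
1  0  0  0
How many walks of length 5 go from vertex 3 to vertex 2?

The number of length-5 walks from vertex 3 to vertex 2 is entry (3,2) of Q^5, where Q is the adjacency matrix.
Q^2 = [[3, 1, 1, 0], [1, 2, 1, 1], [1, 1, 2, 1], [0, 1, 1, 1]]
Q^3 = [[2, 4, 4, 3], [4, 2, 3, 1], [4, 3, 2, 1], [3, 1, 1, 0]]
Q^4 = [[11, 6, 6, 2], [6, 7, 6, 4], [6, 6, 7, 4], [2, 4, 4, 3]]
Q^5 = [[14, 17, 17, 11], [17, 12, 13, 6], [17, 13, 12, 6], [11, 6, 6, 2]]

6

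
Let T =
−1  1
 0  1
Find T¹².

T² = I (check: tr T = 0 and det T = −1), so T¹² = I since 12 is even.

[[1, 0], [0, 1]]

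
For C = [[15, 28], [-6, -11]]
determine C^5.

[[1695, 3388], [-726, -1451]]

tr C = 4 and det C = 3, so the characteristic polynomial is λ² − (4)λ + (3) with roots 1 and 3.
Eigenvectors give P = [[-2, 7], [1, -3]] with P⁻¹ = [[3, 7], [1, 2]], and C = P·diag(1, 3)·P⁻¹.
Then C^5 = P·diag(1, 243)·P⁻¹ = [[-2, 1701], [1, -729]] · [[3, 7], [1, 2]] = [[1695, 3388], [-726, -1451]].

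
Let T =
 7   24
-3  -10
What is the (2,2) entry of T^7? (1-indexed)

-1144

tr T = -3 and det T = 2, so the characteristic polynomial is λ² − (-3)λ + (2) with roots -1 and -2.
Eigenvectors give P = [[-3, -8], [1, 3]] with P⁻¹ = [[-3, -8], [1, 3]], and T = P·diag(-1, -2)·P⁻¹.
Then T^7 = P·diag(-1, -128)·P⁻¹ = [[3, 1024], [-1, -384]] · [[-3, -8], [1, 3]] = [[1015, 3048], [-381, -1144]].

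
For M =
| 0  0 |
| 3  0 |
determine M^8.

[[0, 0], [0, 0]]

M is strictly triangular, hence nilpotent: M^2 = 0, so M^8 = 0.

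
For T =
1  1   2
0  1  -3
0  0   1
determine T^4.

T = I + N where N = [[0, 1, 2], [0, 0, -3], [0, 0, 0]] is strictly upper-triangular, so N^3 = 0.
(I + N)^4 = I + 4·N + 6·N^2 = [[1, 4, -10], [0, 1, -12], [0, 0, 1]].

[[1, 4, -10], [0, 1, -12], [0, 0, 1]]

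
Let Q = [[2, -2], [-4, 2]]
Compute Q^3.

Q^2 = [[12, -8], [-16, 12]]
Q^3 = [[56, -40], [-80, 56]]

[[56, -40], [-80, 56]]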